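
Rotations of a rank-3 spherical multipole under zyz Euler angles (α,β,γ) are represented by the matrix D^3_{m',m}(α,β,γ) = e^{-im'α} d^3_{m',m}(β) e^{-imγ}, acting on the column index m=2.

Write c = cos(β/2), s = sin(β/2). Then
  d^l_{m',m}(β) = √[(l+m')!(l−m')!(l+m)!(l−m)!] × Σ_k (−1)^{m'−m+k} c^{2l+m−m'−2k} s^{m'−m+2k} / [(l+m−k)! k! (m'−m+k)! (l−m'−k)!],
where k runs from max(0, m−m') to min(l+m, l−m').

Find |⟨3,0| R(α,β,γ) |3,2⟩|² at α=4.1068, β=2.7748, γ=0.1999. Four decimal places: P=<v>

P=0.0270

D^3_{0,2}(4.1068,2.7748,0.1999) = e^{-i·0·4.1068}·d^3_{0,2}(2.7748)·e^{-i·2·0.1999}. Compute d first:
With c≡cos(β/2)=0.182370 and s≡sin(β/2)=0.983230, N=[6·6·120·1]^{1/2}=65.726707
Admissible k: 2..3 (factorial args all ≥0)
  k=2: (−1)^0·65.7267/(12)·0.1824^4·0.9832^2 = +0.005857
  k=3: (−1)^1·65.7267/(12)·0.1824^2·0.9832^4 = -0.170250
d^3_{0,2}(2.7748) = +0.005857 -0.170250 = -0.164393
|D^3_{0,2}|² = |d^3_{0,2}(β)|² = (-0.164393)² = 0.027025 (the z-rotation phases have unit modulus)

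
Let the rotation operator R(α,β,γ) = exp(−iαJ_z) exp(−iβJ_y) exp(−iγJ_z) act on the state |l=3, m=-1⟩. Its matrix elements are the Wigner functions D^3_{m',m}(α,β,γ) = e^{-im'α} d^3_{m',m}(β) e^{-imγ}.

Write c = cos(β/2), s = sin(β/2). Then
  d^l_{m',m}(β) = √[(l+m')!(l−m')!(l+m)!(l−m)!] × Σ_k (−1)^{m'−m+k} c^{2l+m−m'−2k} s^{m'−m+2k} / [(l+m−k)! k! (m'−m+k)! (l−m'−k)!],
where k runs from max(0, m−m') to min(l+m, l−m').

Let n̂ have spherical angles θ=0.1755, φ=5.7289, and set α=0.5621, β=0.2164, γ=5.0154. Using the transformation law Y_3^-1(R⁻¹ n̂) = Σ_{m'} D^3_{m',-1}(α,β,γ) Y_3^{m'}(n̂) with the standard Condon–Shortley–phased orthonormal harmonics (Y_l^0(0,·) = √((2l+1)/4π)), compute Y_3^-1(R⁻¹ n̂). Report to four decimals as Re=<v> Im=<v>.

Need the full column D^3_{m',-1} for m'=−3..3 at α=0.5621, β=0.2164, γ=5.0154.
cos(β/2)=0.994152, sin(β/2)=0.107989
d^3_{-3,-1}: single k=2 term ⇒ +0.044118;  D = +0.040310+0.017930i
d^3_{-2,-1}: k∈[1..2] ⇒ +0.331622 -0.007826 = +0.323796;  D = +0.320464-0.046333i
d^3_{-1,-1}: k∈[0..2] ⇒ +0.965422 -0.091130 +0.000806 = +0.875098;  D = +0.666096-0.567550i
d^3_{0,-1}: k∈[0..2] ⇒ -0.363274 +0.012859 -0.000051 = -0.350466;  D = -0.104577+0.334499i
d^3_{1,-1}: k∈[0..2] ⇒ +0.068347 -0.001075 +0.000002 = +0.067274;  D = -0.017236-0.065028i
d^3_{2,-1}: k∈[0..1] ⇒ -0.007826 +0.000046 = -0.007780;  D = +0.005694+0.005301i
d^3_{3,-1}: single k=0 term ⇒ +0.000521;  D = -0.000511-0.000097i
Y_3^{m'}(θ=0.1755,φ=5.7289) and Σ D·Y over m':
  (+0.0403+0.0179i)·(-0.0002+0.0022i)  (+0.3205-0.0463i)·(+0.0137+0.0275i)  (+0.6661-0.5675i)·(+0.1846+0.1143i)  (-0.1046+0.3345i)·(+0.6789+0.0000i)  (-0.0172-0.0650i)·(-0.1846+0.1143i)  (+0.0057+0.0053i)·(+0.0137-0.0275i)  (-0.0005-0.0001i)·(+0.0002+0.0022i)
Y_3^-1(R⁻¹ n̂) = +0.133267+0.216631i

Re=0.1333 Im=0.2166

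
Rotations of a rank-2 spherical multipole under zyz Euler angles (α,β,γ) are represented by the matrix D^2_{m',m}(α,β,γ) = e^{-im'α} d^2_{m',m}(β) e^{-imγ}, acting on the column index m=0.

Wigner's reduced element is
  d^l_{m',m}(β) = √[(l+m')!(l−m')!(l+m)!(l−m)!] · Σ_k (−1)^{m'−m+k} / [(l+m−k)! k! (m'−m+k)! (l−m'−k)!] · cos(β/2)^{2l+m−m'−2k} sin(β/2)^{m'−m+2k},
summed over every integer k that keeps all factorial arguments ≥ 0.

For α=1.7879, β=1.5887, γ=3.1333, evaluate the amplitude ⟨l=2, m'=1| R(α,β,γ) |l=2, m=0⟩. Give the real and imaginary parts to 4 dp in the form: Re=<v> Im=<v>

Split into d^2_{1,0}(β=1.5887) × two z-phases.
Half-angle: c=0.700749, s=0.713408. N=√(6·1·2·2)=4.898979
k: max(0,(0)−(1))=0 … min(2+(0),2−(1))=1
  k=0: (−1)^1·4.8990/(2)·0.7007^3·0.7134^1 = -0.601313
  k=1: (−1)^2·4.8990/(2)·0.7007^1·0.7134^3 = +0.623236
d^2_{1,0}(1.5887) = -0.601313 +0.623236 = +0.021923
Phases: e^{-i·(1)·1.7879}=-0.215402-0.976525i, e^{-i·(0)·3.1333}=+1.000000+0.000000i ⇒ D=-0.004722-0.021408i

Re=-0.0047 Im=-0.0214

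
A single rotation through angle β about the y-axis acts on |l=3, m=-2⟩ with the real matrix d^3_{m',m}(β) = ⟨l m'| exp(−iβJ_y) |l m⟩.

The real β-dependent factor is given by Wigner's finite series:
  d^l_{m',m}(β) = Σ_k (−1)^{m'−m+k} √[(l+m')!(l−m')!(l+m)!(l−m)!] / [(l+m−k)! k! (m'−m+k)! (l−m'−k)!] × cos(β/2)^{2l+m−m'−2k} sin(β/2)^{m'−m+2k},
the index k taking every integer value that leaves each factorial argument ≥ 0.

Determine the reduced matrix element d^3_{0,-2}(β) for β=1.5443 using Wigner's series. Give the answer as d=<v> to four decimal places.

d^3_{0,-2}(β=1.5443) via Wigner's sum:
c=cos(1.5443/2)=0.716412, s=sin(1.5443/2)=0.697677; N=√[6·6·1·120]=65.726707
The bounds max(0,m−m')=0 and min(l+m,l−m')=1 give 2 terms
  k=0: (−1)^2·65.7267/(12)·0.7164^4·0.6977^2 = +0.702299
  k=1: (−1)^3·65.7267/(12)·0.7164^2·0.6977^4 = -0.666047
d^3_{0,-2}(1.5443) = +0.702299 -0.666047 = +0.036252

d=0.0363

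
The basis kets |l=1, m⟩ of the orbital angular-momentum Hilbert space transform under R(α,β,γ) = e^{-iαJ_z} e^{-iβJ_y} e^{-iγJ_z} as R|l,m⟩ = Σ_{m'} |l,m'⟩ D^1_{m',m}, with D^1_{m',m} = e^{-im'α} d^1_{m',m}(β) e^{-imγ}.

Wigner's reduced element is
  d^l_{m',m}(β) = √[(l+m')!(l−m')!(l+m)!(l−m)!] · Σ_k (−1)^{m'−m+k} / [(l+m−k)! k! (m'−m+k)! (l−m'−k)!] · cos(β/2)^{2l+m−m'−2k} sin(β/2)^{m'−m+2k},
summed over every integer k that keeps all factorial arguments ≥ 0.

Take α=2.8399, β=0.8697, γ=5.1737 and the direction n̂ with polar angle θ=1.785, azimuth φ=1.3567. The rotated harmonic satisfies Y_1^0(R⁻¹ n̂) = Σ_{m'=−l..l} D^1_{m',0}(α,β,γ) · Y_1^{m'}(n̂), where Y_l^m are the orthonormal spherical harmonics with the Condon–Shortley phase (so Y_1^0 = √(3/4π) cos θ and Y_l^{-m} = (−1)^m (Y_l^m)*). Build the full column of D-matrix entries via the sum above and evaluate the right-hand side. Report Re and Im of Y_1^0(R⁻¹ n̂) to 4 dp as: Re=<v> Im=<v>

Re=-0.0351 Im=0.0000

Need the full column D^1_{m',0} for m'=−1..1 at α=2.8399, β=0.8697, γ=5.1737.
cos(β/2)=0.906933, sin(β/2)=0.421274
d^1_{-1,0}: single k=1 term ⇒ +0.540325;  D = -0.515922+0.160551i
d^1_{0,0}: k∈[0..1] ⇒ +0.822528 -0.177472 = +0.645056;  D = +0.645056+0.000000i
d^1_{1,0}: single k=0 term ⇒ -0.540325;  D = +0.515922+0.160551i
Y_1^{m'}(θ=1.785,φ=1.3567) and Σ D·Y over m':
  (-0.5159+0.1606i)·(+0.0717-0.3299i)  (+0.6451+0.0000i)·(-0.1039+0.0000i)  (+0.5159+0.1606i)·(-0.0717-0.3299i)
Y_1^0(R⁻¹ n̂) = -0.035080+0.000000i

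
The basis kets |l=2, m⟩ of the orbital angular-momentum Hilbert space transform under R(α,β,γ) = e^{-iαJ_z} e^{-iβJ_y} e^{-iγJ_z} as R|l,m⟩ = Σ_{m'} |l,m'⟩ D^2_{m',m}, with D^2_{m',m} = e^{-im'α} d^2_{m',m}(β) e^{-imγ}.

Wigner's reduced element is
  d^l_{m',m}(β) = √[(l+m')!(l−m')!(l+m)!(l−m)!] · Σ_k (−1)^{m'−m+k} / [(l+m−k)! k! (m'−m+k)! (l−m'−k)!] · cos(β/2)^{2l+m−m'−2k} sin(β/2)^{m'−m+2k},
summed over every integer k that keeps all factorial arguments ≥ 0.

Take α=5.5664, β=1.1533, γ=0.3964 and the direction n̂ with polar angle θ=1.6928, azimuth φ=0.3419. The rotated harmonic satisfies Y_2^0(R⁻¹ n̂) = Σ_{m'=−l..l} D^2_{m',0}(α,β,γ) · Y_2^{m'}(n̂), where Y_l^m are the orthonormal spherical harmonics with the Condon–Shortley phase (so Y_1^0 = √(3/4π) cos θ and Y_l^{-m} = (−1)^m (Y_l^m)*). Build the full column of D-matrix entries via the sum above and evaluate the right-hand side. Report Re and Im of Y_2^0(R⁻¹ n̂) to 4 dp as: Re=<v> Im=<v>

Re=-0.1676 Im=0.0000

Need the full column D^2_{m',0} for m'=−2..2 at α=5.5664, β=1.1533, γ=0.3964.
cos(β/2)=0.838294, sin(β/2)=0.545219
d^2_{-2,0}: single k=2 term ⇒ +0.511693;  D = +0.069997-0.506883i
d^2_{-1,0}: k∈[1..2] ⇒ +0.786747 -0.332801 = +0.453947;  D = +0.342240-0.298227i
d^2_{0,0}: k∈[0..2] ⇒ +0.493839 -0.835592 +0.088366 = -0.253387;  D = -0.253387+0.000000i
d^2_{1,0}: k∈[0..1] ⇒ -0.786747 +0.332801 = -0.453947;  D = -0.342240-0.298227i
d^2_{2,0}: single k=0 term ⇒ +0.511693;  D = +0.069997+0.506883i
Y_2^{m'}(θ=1.6928,φ=0.3419) and Σ D·Y over m':
  (+0.0700-0.5069i)·(+0.2950-0.2404i)  (+0.3422-0.2982i)·(-0.0879+0.0313i)  (-0.2534+0.0000i)·(-0.3014+0.0000i)  (-0.3422-0.2982i)·(+0.0879+0.0313i)  (+0.0700+0.5069i)·(+0.2950+0.2404i)
Y_2^0(R⁻¹ n̂) = -0.167575+0.000000i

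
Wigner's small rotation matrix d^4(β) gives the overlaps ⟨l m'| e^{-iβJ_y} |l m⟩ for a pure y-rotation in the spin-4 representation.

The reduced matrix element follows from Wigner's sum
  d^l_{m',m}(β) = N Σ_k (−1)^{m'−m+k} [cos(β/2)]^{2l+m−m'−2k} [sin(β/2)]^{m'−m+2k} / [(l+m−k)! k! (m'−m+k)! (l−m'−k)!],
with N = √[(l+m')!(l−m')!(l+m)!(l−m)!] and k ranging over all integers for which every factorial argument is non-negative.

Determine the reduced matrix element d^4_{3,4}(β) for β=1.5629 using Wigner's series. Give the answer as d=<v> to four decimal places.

d^4_{3,4}(β=1.5629) via Wigner's sum:
Half-angle: c=0.709893, s=0.704310. N=√(5040·1·40320·1)=14255.272709
The bounds max(0,m−m')=1 and min(l+m,l−m')=1 give 1 term
  k=1: (−1)^0·14255.2727/(5040)·0.7099^7·0.7043^1 = +0.180992
d^4_{3,4}(1.5629) = +0.180992

d=0.1810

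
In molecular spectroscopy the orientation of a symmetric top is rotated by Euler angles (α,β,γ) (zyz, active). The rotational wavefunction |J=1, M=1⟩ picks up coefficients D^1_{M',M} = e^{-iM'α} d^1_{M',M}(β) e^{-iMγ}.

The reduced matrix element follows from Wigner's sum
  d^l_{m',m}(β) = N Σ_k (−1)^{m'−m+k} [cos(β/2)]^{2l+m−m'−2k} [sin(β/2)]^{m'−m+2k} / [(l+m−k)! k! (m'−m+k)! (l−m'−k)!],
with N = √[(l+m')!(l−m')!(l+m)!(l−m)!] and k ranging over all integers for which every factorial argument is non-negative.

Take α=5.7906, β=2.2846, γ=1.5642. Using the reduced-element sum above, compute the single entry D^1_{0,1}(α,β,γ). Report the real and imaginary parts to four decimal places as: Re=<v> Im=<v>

Split into d^1_{0,1}(β=2.2846) × two z-phases.
Half-angle: c=0.415504, s=0.909592. N=√(1·1·2·1)=1.414214
Admissible k: 1..1 (factorial args all ≥0)
  k=1: (−1)^0·1.4142/(1)·0.4155^1·0.9096^1 = +0.534486
d^1_{0,1}(2.2846) = +0.534486
D = (+1.000000+0.000000i)·(+0.534486)·(+0.006596-0.999978i) = +0.003526-0.534474i

Re=0.0035 Im=-0.5345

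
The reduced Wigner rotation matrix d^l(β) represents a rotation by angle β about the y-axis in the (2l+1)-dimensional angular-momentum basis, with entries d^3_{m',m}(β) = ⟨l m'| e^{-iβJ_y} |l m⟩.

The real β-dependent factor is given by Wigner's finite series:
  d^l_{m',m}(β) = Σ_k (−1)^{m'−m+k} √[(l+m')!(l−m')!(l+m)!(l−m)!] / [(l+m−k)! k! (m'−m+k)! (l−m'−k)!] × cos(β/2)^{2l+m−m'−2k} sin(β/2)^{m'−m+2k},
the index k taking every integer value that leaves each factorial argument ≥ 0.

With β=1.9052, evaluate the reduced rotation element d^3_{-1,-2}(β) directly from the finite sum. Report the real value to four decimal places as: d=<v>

d=0.4978

d^3_{-1,-2}(β=1.9052) via Wigner's sum:
With c≡cos(β/2)=0.579566 and s≡sin(β/2)=0.814925, N=[2·24·1·120]^{1/2}=75.894664
k: max(0,(-2)−(-1))=0 … min(3+(-2),3−(-1))=1
  k=0: (−1)^1·75.8947/(24)·0.5796^5·0.8149^1 = -0.168513
  k=1: (−1)^2·75.8947/(12)·0.5796^3·0.8149^3 = +0.666335
d^3_{-1,-2}(1.9052) = -0.168513 +0.666335 = +0.497822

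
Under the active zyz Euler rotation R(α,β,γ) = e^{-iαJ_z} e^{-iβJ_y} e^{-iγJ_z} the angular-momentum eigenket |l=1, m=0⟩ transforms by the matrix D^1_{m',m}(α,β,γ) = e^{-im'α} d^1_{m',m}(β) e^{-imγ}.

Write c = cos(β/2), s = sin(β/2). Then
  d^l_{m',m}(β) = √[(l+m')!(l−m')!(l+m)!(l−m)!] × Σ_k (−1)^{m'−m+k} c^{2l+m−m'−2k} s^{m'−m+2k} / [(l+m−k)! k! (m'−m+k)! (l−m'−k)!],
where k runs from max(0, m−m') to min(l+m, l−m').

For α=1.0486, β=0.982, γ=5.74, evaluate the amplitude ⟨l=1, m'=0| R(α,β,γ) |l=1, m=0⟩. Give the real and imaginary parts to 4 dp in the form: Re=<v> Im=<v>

D^1_{0,0}(1.0486,0.982,5.74) = e^{-i·0·1.0486}·d^1_{0,0}(0.982)·e^{-i·0·5.74}. Compute d first:
Half-angle: c=0.881862, s=0.471508. N=√(1·1·1·1)=1.000000
Admissible k: 0..1 (factorial args all ≥0)
  k=0: (−1)^0·1.0000/(1)·0.8819^2·0.4715^0 = +0.777680
  k=1: (−1)^1·1.0000/(1)·0.8819^0·0.4715^2 = -0.222320
d^1_{0,0}(0.982) = +0.777680 -0.222320 = +0.555360
Phases: e^{-i·(0)·1.0486}=+1.000000+0.000000i, e^{-i·(0)·5.74}=+1.000000+0.000000i ⇒ D=+0.555360+0.000000i

Re=0.5554 Im=0.0000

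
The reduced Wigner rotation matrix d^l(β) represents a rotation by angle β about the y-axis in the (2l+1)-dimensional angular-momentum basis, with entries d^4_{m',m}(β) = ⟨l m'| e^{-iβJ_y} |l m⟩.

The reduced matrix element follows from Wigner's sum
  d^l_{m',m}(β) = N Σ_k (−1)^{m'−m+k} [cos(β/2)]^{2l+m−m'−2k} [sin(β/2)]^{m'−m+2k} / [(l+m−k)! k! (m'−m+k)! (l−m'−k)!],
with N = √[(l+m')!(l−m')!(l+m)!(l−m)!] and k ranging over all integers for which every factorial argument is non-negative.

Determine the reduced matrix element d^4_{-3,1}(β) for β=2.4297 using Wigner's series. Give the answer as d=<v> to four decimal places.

d=-0.5031

d^4_{-3,1}(β=2.4297) via Wigner's sum:
c=cos(2.4297/2)=0.348478, s=sin(2.4297/2)=0.937317; N=√[1·5040·120·6]=1904.940944
Admissible k: 4..5 (factorial args all ≥0)
  k=4: (−1)^0·1904.9409/(144)·0.3485^4·0.9373^4 = +0.150579
  k=5: (−1)^1·1904.9409/(240)·0.3485^2·0.9373^6 = -0.653641
d^4_{-3,1}(2.4297) = +0.150579 -0.653641 = -0.503062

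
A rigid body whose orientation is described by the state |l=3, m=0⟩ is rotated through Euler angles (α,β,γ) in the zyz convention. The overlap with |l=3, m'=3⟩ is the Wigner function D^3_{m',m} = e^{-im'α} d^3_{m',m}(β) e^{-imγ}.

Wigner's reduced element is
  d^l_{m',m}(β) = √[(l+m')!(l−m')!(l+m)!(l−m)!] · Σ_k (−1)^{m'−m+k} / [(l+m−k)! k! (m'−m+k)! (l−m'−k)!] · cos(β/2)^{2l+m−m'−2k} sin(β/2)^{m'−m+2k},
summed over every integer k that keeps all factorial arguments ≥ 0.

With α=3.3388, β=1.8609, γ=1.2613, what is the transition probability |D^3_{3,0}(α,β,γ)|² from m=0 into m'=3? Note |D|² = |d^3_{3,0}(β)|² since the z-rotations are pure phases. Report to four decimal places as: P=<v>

First d^3_{3,0}(β=1.8609), then the phase factors e^{-i(3)α} and e^{-i(0)γ}:
Half-angle: c=0.597473, s=0.801889. N=√(720·1·6·6)=160.996894
The bounds max(0,m−m')=0 and min(l+m,l−m')=0 give 1 term
  k=0: (−1)^3·160.9969/(36)·0.5975^3·0.8019^3 = -0.491828
d^3_{3,0}(1.8609) = -0.491828
|D^3_{3,0}|² = |d^3_{3,0}(β)|² = (-0.491828)² = 0.241894 (the z-rotation phases have unit modulus)

P=0.2419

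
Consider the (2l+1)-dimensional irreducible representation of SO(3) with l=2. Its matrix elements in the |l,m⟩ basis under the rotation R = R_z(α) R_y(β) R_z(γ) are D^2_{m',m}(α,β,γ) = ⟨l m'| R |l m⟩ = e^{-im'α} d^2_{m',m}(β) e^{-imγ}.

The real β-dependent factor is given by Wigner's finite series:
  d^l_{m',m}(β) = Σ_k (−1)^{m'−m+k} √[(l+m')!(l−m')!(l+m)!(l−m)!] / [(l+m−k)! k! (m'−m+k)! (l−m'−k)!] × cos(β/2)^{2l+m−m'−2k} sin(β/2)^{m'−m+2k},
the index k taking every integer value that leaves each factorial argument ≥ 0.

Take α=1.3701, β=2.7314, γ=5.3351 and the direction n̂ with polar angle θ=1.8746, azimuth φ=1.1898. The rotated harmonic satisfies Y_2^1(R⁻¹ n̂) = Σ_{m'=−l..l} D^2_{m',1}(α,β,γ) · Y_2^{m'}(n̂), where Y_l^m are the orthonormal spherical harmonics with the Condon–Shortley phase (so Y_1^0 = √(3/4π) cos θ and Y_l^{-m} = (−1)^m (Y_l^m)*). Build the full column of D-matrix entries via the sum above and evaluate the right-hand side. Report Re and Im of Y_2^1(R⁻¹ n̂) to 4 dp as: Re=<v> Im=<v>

Re=0.1471 Im=0.3519

Need the full column D^2_{m',1} for m'=−2..2 at α=1.3701, β=2.7314, γ=5.3351.
cos(β/2)=0.203661, sin(β/2)=0.979041
d^2_{-2,1}: single k=3 term ⇒ +0.382245;  D = -0.326532-0.198716i
d^2_{-1,1}: k∈[2..3] ⇒ +0.119273 -0.918764 = -0.799492;  D = +0.543435-0.586400i
d^2_{0,1}: k∈[1..2] ⇒ +0.020258 -0.468153 = -0.447894;  D = -0.261230-0.363825i
d^2_{1,1}: k∈[0..1] ⇒ +0.001720 -0.119273 = -0.117552;  D = -0.107239+0.048149i
d^2_{2,1}: single k=0 term ⇒ -0.016541;  D = +0.003631+0.016137i
Y_2^{m'}(θ=1.8746,φ=1.1898) and Σ D·Y over m':
  (-0.3265-0.1987i)·(-0.2544-0.2428i)  (+0.5434-0.5864i)·(-0.0820+0.2047i)  (-0.2612-0.3638i)·(-0.2307+0.0000i)  (-0.1072+0.0481i)·(+0.0820+0.2047i)  (+0.0036+0.0161i)·(-0.2544+0.2428i)
Y_2^1(R⁻¹ n̂) = +0.147094+0.351891i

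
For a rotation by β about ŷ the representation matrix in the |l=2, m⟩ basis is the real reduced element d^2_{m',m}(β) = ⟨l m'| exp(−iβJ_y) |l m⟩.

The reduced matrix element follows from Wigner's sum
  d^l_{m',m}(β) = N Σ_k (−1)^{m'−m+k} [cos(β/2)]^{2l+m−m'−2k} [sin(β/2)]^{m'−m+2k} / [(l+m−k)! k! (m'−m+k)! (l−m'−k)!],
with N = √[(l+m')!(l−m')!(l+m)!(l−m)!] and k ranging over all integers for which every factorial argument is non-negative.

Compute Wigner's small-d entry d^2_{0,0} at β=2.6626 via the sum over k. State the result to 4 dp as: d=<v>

d^2_{0,0}(β=2.6626) via Wigner's sum:
c=cos(2.6626/2)=0.237213, s=sin(2.6626/2)=0.971458; N=√[2·2·2·2]=4.000000
k∈{0,1,2} keeps every argument non-negative
  k=0: (−1)^0·4.0000/(4)·0.2372^4·0.9715^0 = +0.003166
  k=1: (−1)^1·4.0000/(1)·0.2372^2·0.9715^2 = -0.212415
  k=2: (−1)^2·4.0000/(4)·0.2372^0·0.9715^4 = +0.890626
d^2_{0,0}(2.6626) = +0.003166 -0.212415 +0.890626 = +0.681377

d=0.6814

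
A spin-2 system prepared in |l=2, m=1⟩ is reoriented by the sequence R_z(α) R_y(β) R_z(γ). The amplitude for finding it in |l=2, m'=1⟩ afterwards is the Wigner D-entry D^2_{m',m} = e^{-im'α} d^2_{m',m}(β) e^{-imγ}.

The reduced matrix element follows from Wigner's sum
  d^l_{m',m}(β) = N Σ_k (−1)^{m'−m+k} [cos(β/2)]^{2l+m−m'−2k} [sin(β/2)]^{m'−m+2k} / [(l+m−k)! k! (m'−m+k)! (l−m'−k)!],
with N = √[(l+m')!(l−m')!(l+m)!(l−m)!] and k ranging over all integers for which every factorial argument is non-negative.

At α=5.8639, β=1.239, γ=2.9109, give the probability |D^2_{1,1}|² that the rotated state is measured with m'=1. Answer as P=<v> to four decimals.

P=0.0534

D^2_{1,1}(5.8639,1.239,2.9109) = e^{-i·1·5.8639}·d^2_{1,1}(1.239)·e^{-i·1·2.9109}. Compute d first:
Half-angle: c=0.814169, s=0.580628. N=√(6·1·6·1)=6.000000
The bounds max(0,m−m')=0 and min(l+m,l−m')=1 give 2 terms
  k=0: (−1)^0·6.0000/(6)·0.8142^4·0.5806^0 = +0.439398
  k=1: (−1)^1·6.0000/(2)·0.8142^2·0.5806^2 = -0.670419
d^2_{1,1}(1.239) = +0.439398 -0.670419 = -0.231021
|D^2_{1,1}|² = |d^2_{1,1}(β)|² = (-0.231021)² = 0.053371 (the z-rotation phases have unit modulus)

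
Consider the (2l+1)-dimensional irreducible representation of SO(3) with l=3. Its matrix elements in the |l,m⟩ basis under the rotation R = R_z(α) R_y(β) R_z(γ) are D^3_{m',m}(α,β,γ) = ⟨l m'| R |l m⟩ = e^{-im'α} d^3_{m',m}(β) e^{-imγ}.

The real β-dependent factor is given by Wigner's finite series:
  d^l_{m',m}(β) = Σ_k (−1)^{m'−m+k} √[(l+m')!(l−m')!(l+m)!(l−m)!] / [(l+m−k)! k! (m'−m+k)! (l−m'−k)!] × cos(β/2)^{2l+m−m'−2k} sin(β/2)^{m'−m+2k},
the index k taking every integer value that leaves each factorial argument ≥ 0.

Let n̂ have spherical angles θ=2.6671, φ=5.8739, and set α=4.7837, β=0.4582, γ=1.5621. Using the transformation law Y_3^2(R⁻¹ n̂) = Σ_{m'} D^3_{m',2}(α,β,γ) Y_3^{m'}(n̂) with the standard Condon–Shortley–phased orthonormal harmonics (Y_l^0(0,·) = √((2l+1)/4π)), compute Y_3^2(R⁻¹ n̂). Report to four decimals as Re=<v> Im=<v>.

Need the full column D^3_{m',2} for m'=−3..3 at α=4.7837, β=0.4582, γ=1.5621.
cos(β/2)=0.973871, sin(β/2)=0.227101
d^3_{-3,2}: single k=5 term ⇒ +0.001441;  D = +0.000330-0.001403i
d^3_{-2,2}: k∈[4..5] ⇒ +0.012614 -0.000137 = +0.012477;  D = +0.012317+0.001988i
d^3_{-1,2}: k∈[3..4] ⇒ +0.068421 -0.001860 = +0.066561;  D = -0.005896+0.066299i
d^3_{0,2}: k∈[2..3] ⇒ +0.254100 -0.013818 = +0.240282;  D = -0.240246-0.004179i
d^3_{1,2}: k∈[1..2] ⇒ +0.629110 -0.068421 = +0.560689;  D = -0.030217-0.559874i
d^3_{2,2}: k∈[0..1] ⇒ +0.853118 -0.231961 = +0.621157;  D = +0.616293-0.077584i
d^3_{3,2}: single k=0 term ⇒ -0.487307;  D = -0.095160-0.477925i
Y_3^{m'}(θ=2.6671,φ=5.8739) and Σ D·Y over m':
  (+0.0003-0.0014i)·(+0.0134+0.0375i)  (+0.0123+0.0020i)·(-0.1297-0.1386i)  (-0.0059+0.0663i)·(+0.4005+0.1737i)  (-0.2402-0.0042i)·(-0.3174+0.0000i)  (-0.0302-0.5599i)·(-0.4005+0.1737i)  (+0.6163-0.0776i)·(-0.1297+0.1386i)  (-0.0952-0.4779i)·(-0.0134+0.0375i)
Y_3^2(R⁻¹ n̂) = +0.120501+0.342123i

Re=0.1205 Im=0.3421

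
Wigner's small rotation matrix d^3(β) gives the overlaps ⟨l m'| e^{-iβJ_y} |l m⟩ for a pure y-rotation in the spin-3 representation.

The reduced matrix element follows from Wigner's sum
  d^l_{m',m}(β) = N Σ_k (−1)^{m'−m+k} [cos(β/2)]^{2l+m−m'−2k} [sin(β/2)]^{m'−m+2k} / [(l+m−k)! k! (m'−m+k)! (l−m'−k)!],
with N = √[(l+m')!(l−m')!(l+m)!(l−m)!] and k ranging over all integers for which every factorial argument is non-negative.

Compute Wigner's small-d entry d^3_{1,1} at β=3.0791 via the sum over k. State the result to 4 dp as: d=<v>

d^3_{1,1}(β=3.0791) via Wigner's sum:
Half-angle: c=0.031241, s=0.999512. N=√(24·2·24·2)=48.000000
The bounds max(0,m−m')=0 and min(l+m,l−m')=2 give 3 terms
  k=0: (−1)^0·48.0000/(48)·0.0312^6·0.9995^0 = +0.000000
  k=1: (−1)^1·48.0000/(6)·0.0312^4·0.9995^2 = -0.000008
  k=2: (−1)^2·48.0000/(8)·0.0312^2·0.9995^4 = +0.005845
d^3_{1,1}(3.0791) = +0.000000 -0.000008 +0.005845 = +0.005837

d=0.0058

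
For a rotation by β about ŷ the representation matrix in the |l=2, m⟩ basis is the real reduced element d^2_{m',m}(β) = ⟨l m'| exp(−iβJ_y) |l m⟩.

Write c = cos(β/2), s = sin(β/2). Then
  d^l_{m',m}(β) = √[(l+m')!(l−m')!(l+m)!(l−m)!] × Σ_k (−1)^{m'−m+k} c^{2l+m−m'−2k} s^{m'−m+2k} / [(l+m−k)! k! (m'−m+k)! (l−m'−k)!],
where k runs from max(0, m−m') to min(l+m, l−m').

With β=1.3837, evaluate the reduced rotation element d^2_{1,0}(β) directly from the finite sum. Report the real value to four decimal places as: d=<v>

d=-0.2238

d^2_{1,0}(β=1.3837) via Wigner's sum:
Half-angle: c=0.770067, s=0.637963. N=√(6·1·2·2)=4.898979
Admissible k: 0..1 (factorial args all ≥0)
  k=0: (−1)^1·4.8990/(2)·0.7701^3·0.6380^1 = -0.713603
  k=1: (−1)^2·4.8990/(2)·0.7701^1·0.6380^3 = +0.489768
d^2_{1,0}(1.3837) = -0.713603 +0.489768 = -0.223835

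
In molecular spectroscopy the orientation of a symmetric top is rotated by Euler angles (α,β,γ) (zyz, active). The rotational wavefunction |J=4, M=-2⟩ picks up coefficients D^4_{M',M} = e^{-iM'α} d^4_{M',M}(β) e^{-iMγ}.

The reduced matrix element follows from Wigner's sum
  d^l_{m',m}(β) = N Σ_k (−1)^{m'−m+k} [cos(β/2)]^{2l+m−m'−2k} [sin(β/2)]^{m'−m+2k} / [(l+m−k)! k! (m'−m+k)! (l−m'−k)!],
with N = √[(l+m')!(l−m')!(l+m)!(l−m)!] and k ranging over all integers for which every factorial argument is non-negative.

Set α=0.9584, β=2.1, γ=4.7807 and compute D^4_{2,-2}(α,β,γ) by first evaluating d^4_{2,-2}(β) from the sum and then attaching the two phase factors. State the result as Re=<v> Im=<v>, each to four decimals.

Re=-0.0882 Im=-0.4152

D^4_{2,-2}(0.9584,2.1,4.7807) = e^{-i·2·0.9584}·d^4_{2,-2}(2.1)·e^{-i·-2·4.7807}. Compute d first:
With c≡cos(β/2)=0.497571 and s≡sin(β/2)=0.867423, N=[720·2·2·720]^{1/2}=1440.000000
k: max(0,(-2)−(2))=0 … min(4+(-2),4−(2))=2
  k=0: (−1)^4·1440.0000/(96)·0.4976^4·0.8674^4 = +0.520518
  k=1: (−1)^5·1440.0000/(120)·0.4976^2·0.8674^6 = -1.265545
  k=2: (−1)^6·1440.0000/(1440)·0.4976^0·0.8674^8 = +0.320515
d^4_{2,-2}(2.1) = +0.520518 -1.265545 +0.320515 = -0.424512
Attach z-rotation phases: D = e^{-i(2)(0.9584)}·(-0.424512)·e^{-i(-2)(4.7807)} = -0.088237-0.415241i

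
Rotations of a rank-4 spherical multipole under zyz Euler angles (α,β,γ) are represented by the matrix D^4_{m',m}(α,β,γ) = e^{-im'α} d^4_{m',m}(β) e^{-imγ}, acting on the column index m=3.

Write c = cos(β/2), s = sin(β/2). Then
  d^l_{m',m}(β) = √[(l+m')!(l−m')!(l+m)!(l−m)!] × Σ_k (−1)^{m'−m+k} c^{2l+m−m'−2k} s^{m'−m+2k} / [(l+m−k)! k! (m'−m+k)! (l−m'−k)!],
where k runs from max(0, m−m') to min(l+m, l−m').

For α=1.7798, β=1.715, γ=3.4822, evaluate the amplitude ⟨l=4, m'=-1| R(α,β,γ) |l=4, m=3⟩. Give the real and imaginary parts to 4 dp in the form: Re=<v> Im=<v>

Re=-0.1144 Im=-0.1083

First d^4_{-1,3}(β=1.715), then the phase factors e^{-i(-1)α} and e^{-i(3)γ}:
With c≡cos(β/2)=0.654330 and s≡sin(β/2)=0.756209, N=[6·120·5040·1]^{1/2}=1904.940944
k∈{4,5} keeps every argument non-negative
  k=4: (−1)^0·1904.9409/(144)·0.6543^4·0.7562^4 = +0.793002
  k=5: (−1)^1·1904.9409/(240)·0.6543^2·0.7562^6 = -0.635500
d^4_{-1,3}(1.715) = +0.793002 -0.635500 = +0.157502
Phases: e^{-i·(-1)·1.7798}=-0.207485+0.978238i, e^{-i·(3)·3.4822}=-0.521813+0.853060i ⇒ D=-0.114382-0.108275i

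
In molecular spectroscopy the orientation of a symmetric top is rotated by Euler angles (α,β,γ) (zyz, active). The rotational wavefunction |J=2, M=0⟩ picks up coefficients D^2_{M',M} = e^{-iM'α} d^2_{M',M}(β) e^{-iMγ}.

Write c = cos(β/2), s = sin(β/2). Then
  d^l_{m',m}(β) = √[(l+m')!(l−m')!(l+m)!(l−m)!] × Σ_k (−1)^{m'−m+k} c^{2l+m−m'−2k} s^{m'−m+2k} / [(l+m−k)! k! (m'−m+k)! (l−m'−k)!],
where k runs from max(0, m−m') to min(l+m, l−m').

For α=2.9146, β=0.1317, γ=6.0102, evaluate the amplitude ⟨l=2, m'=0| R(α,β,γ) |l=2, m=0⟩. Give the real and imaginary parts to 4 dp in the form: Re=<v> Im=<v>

Re=0.9741 Im=0.0000

D^2_{0,0}(2.9146,0.1317,6.0102) = e^{-i·0·2.9146}·d^2_{0,0}(0.1317)·e^{-i·0·6.0102}. Compute d first:
With c≡cos(β/2)=0.997833 and s≡sin(β/2)=0.065802, N=[2·2·2·2]^{1/2}=4.000000
k: max(0,(0)−(0))=0 … min(2+(0),2−(0))=2
  k=0: (−1)^0·4.0000/(4)·0.9978^4·0.0658^0 = +0.991359
  k=1: (−1)^1·4.0000/(1)·0.9978^2·0.0658^2 = -0.017245
  k=2: (−1)^2·4.0000/(4)·0.9978^0·0.0658^4 = +0.000019
d^2_{0,0}(0.1317) = +0.991359 -0.017245 +0.000019 = +0.974133
D = (+1.000000+0.000000i)·(+0.974133)·(+1.000000+0.000000i) = +0.974133+0.000000i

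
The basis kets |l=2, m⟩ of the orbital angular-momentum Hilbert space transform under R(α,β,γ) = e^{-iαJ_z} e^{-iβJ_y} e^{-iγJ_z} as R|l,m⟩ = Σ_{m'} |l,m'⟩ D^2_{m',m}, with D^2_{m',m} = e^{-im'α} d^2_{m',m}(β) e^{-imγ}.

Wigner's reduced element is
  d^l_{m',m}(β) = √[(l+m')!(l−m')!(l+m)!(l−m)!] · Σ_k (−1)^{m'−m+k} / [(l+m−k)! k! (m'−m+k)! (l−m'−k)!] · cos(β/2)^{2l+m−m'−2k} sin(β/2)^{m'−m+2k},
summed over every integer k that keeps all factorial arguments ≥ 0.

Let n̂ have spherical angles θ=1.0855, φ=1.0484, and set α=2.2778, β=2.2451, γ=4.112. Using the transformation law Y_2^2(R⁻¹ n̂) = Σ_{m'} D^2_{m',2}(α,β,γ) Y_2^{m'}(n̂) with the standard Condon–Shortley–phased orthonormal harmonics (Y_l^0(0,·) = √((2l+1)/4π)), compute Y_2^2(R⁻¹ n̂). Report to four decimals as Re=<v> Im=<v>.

Re=0.3846 Im=0.0136

Need the full column D^2_{m',2} for m'=−2..2 at α=2.2778, β=2.2451, γ=4.112.
cos(β/2)=0.433386, sin(β/2)=0.901209
d^2_{-2,2}: single k=4 term ⇒ +0.659631;  D = -0.570196+0.331647i
d^2_{-1,2}: single k=3 term ⇒ +0.634425;  D = +0.598743+0.209769i
d^2_{0,2}: single k=2 term ⇒ +0.373659;  D = -0.135127-0.348370i
d^2_{1,2}: single k=1 term ⇒ +0.146717;  D = -0.069537+0.129191i
d^2_{2,2}: single k=0 term ⇒ +0.035278;  D = +0.034479-0.007465i
Y_2^{m'}(θ=1.0855,φ=1.0484) and Σ D·Y over m':
  (-0.5702+0.3316i)·(-0.1517-0.2614i)  (+0.5987+0.2098i)·(+0.1590-0.2762i)  (-0.1351-0.3484i)·(-0.1095+0.0000i)  (-0.0695+0.1292i)·(-0.1590-0.2762i)  (+0.0345-0.0075i)·(-0.1517+0.2614i)
Y_2^2(R⁻¹ n̂) = +0.384646+0.013625i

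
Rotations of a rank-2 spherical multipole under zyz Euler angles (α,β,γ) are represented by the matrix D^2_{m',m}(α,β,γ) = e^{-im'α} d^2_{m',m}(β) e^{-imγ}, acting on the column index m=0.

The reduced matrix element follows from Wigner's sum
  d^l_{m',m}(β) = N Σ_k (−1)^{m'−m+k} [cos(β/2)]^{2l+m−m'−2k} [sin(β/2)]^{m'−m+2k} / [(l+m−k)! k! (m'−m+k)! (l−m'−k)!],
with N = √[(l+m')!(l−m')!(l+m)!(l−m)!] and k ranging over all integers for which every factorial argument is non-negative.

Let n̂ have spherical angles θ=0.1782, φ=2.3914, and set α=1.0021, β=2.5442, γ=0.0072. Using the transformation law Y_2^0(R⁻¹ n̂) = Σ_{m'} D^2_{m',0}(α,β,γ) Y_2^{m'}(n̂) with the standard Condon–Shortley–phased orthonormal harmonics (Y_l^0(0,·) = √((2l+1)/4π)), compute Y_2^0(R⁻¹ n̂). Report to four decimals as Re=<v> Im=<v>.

Re=0.2837 Im=0.0000

Need the full column D^2_{m',0} for m'=−2..2 at α=1.0021, β=2.5442, γ=0.0072.
cos(β/2)=0.294275, sin(β/2)=0.955721
d^2_{-2,0}: single k=2 term ⇒ +0.193751;  D = -0.081368+0.175837i
d^2_{-1,0}: k∈[1..2] ⇒ +0.059657 -0.629248 = -0.569590;  D = -0.306744-0.479939i
d^2_{0,0}: k∈[0..2] ⇒ +0.007499 -0.316393 +0.834304 = +0.525410;  D = +0.525410+0.000000i
d^2_{1,0}: k∈[0..1] ⇒ -0.059657 +0.629248 = +0.569590;  D = +0.306744-0.479939i
d^2_{2,0}: single k=0 term ⇒ +0.193751;  D = -0.081368-0.175837i
Y_2^{m'}(θ=0.1782,φ=2.3914) and Σ D·Y over m':
  (-0.0814+0.1758i)·(+0.0009+0.0121i)  (-0.3067-0.4799i)·(-0.0986-0.0919i)  (+0.5254+0.0000i)·(+0.6011+0.0000i)  (+0.3067-0.4799i)·(+0.0986-0.0919i)  (-0.0814-0.1758i)·(+0.0009-0.0121i)
Y_2^0(R⁻¹ n̂) = +0.283691-0.000000i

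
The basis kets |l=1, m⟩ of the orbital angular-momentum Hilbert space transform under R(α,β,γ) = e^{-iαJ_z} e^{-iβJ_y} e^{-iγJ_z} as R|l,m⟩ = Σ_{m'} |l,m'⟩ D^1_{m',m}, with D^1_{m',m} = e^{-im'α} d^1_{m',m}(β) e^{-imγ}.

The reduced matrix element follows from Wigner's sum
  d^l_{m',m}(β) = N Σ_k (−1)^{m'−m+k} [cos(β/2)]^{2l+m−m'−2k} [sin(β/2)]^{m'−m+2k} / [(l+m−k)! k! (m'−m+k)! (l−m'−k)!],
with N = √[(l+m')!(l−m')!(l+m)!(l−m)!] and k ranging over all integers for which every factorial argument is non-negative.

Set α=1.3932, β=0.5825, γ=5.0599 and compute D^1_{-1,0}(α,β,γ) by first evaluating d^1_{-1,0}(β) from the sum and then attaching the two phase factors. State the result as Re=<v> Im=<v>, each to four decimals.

Re=0.0687 Im=0.3829

First d^1_{-1,0}(β=0.5825), then the phase factors e^{-i(-1)α} and e^{-i(0)γ}:
c=cos(0.5825/2)=0.957886, s=sin(0.5825/2)=0.287150; N=√[1·2·1·1]=1.414214
Admissible k: 1..1 (factorial args all ≥0)
  k=1: (−1)^0·1.4142/(1)·0.9579^1·0.2871^1 = +0.388989
d^1_{-1,0}(0.5825) = +0.388989
Attach z-rotation phases: D = e^{-i(-1)(1.3932)}·(+0.388989)·e^{-i(0)(5.0599)} = +0.068720+0.382871i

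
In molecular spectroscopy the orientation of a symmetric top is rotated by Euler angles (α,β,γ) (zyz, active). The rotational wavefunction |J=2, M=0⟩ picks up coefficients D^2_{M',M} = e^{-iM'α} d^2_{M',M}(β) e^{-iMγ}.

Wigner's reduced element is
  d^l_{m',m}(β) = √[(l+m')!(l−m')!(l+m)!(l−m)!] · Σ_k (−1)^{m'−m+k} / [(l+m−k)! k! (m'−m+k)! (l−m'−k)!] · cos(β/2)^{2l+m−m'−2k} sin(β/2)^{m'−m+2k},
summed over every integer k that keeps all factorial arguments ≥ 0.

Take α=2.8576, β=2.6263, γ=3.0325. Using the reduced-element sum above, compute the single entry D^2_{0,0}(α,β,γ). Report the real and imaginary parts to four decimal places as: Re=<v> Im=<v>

D^2_{0,0}(2.8576,2.6263,3.0325) = e^{-i·0·2.8576}·d^2_{0,0}(2.6263)·e^{-i·0·3.0325}. Compute d first:
Half-angle: c=0.254805, s=0.966992. N=√(2·2·2·2)=4.000000
The bounds max(0,m−m')=0 and min(l+m,l−m')=2 give 3 terms
  k=0: (−1)^0·4.0000/(4)·0.2548^4·0.9670^0 = +0.004215
  k=1: (−1)^1·4.0000/(1)·0.2548^2·0.9670^2 = -0.242842
  k=2: (−1)^2·4.0000/(4)·0.2548^0·0.9670^4 = +0.874364
d^2_{0,0}(2.6263) = +0.004215 -0.242842 +0.874364 = +0.635738
Phases: e^{-i·(0)·2.8576}=+1.000000+0.000000i, e^{-i·(0)·3.0325}=+1.000000+0.000000i ⇒ D=+0.635738+0.000000i

Re=0.6357 Im=0.0000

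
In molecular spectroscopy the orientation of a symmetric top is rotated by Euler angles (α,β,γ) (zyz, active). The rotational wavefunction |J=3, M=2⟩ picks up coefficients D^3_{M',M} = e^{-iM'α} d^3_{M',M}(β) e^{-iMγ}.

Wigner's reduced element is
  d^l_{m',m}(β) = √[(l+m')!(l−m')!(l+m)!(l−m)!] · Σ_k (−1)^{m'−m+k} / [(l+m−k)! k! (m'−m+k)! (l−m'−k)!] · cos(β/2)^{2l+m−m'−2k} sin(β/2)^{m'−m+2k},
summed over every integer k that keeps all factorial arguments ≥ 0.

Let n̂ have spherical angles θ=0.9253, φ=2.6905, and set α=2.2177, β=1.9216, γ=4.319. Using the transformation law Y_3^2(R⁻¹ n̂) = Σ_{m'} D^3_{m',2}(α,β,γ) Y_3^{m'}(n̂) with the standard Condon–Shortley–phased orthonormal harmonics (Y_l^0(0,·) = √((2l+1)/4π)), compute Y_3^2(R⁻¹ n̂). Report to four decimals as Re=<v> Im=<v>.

Re=-0.3704 Im=0.0215

Need the full column D^3_{m',2} for m'=−3..3 at α=2.2177, β=1.9216, γ=4.319.
cos(β/2)=0.572864, sin(β/2)=0.819650
d^3_{-3,2}: single k=5 term ⇒ +0.519123;  D = -0.208879-0.475245i
d^3_{-2,2}: k∈[4..5] ⇒ +0.740607 -0.303229 = +0.437378;  D = -0.213437+0.381764i
d^3_{-1,2}: k∈[3..4] ⇒ +0.654743 -0.670185 = -0.015441;  D = -0.015296+0.002111i
d^3_{0,2}: k∈[2..3] ⇒ +0.396301 -0.811294 = -0.414993;  D = +0.293039+0.293849i
d^3_{1,2}: k∈[1..2] ⇒ +0.159915 -0.654743 = -0.494829;  D = +0.068988-0.489996i
d^3_{2,2}: k∈[0..1] ⇒ +0.035344 -0.361772 = -0.326428;  D = -0.285360+0.158508i
d^3_{3,2}: single k=0 term ⇒ -0.123869;  D = +0.113262+0.050154i
Y_3^{m'}(θ=0.9253,φ=2.6905) and Σ D·Y over m':
  (-0.2089-0.4752i)·(-0.0459-0.2076i)  (-0.2134+0.3818i)·(+0.2432+0.3078i)  (-0.0153+0.0021i)·(-0.1881-0.0911i)  (+0.2930+0.2938i)·(-0.2672+0.0000i)  (+0.0690-0.4900i)·(+0.1881-0.0911i)  (-0.2854+0.1585i)·(+0.2432-0.3078i)  (+0.1133+0.0502i)·(+0.0459-0.2076i)
Y_3^2(R⁻¹ n̂) = -0.370429+0.021511i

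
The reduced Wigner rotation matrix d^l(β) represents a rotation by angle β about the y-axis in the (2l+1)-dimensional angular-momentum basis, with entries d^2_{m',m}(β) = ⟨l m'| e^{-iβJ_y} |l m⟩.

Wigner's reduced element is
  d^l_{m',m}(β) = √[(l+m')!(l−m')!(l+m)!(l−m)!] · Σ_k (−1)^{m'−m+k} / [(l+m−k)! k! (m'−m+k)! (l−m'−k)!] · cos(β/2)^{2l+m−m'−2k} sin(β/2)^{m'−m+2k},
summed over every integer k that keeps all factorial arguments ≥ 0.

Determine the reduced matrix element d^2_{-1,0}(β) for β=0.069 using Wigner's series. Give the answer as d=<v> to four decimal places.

d^2_{-1,0}(β=0.069) via Wigner's sum:
Half-angle: c=0.999405, s=0.034493. N=√(1·6·2·2)=4.898979
k∈{1,2} keeps every argument non-negative
  k=1: (−1)^0·4.8990/(2)·0.9994^3·0.0345^1 = +0.084340
  k=2: (−1)^1·4.8990/(2)·0.9994^1·0.0345^3 = -0.000100
d^2_{-1,0}(0.069) = +0.084340 -0.000100 = +0.084239

d=0.0842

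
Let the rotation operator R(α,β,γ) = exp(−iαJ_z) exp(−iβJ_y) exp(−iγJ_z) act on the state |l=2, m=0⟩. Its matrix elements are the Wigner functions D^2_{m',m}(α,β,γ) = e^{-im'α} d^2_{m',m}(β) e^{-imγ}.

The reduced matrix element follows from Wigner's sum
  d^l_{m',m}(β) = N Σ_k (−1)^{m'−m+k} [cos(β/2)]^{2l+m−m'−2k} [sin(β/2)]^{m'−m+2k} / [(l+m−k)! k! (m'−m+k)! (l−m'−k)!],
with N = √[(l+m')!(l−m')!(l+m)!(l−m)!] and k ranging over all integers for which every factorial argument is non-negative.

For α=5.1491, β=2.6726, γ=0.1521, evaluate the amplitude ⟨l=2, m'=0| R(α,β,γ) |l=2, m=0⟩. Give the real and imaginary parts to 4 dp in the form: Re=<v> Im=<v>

First d^2_{0,0}(β=2.6726), then the phase factors e^{-i(0)α} and e^{-i(0)γ}:
Half-angle: c=0.232353, s=0.972631. N=√(2·2·2·2)=4.000000
Admissible k: 0..2 (factorial args all ≥0)
  k=0: (−1)^0·4.0000/(4)·0.2324^4·0.9726^0 = +0.002915
  k=1: (−1)^1·4.0000/(1)·0.2324^2·0.9726^2 = -0.204293
  k=2: (−1)^2·4.0000/(4)·0.2324^0·0.9726^4 = +0.894939
d^2_{0,0}(2.6726) = +0.002915 -0.204293 +0.894939 = +0.693560
Attach z-rotation phases: D = e^{-i(0)(5.1491)}·(+0.693560)·e^{-i(0)(0.1521)} = +0.693560+0.000000i

Re=0.6936 Im=0.0000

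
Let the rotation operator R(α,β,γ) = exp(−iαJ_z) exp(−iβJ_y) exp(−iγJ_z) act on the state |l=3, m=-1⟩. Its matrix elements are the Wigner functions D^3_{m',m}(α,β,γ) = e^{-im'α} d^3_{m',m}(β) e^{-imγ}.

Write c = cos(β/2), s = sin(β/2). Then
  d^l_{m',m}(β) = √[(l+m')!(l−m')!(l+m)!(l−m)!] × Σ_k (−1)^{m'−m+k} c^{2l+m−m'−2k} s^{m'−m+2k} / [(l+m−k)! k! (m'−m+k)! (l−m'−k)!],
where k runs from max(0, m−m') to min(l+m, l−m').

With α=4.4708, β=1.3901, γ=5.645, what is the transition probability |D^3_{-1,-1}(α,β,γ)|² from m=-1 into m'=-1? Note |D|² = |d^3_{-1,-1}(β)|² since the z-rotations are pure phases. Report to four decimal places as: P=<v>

D^3_{-1,-1}(4.4708,1.3901,5.645) = e^{-i·-1·4.4708}·d^3_{-1,-1}(1.3901)·e^{-i·-1·5.645}. Compute d first:
With c≡cos(β/2)=0.768022 and s≡sin(β/2)=0.640424, N=[2·24·2·24]^{1/2}=48.000000
k∈{0,1,2} keeps every argument non-negative
  k=0: (−1)^0·48.0000/(48)·0.7680^6·0.6404^0 = +0.205230
  k=1: (−1)^1·48.0000/(6)·0.7680^4·0.6404^2 = -1.141613
  k=2: (−1)^2·48.0000/(8)·0.7680^2·0.6404^4 = +0.595344
d^3_{-1,-1}(1.3901) = +0.205230 -1.141613 +0.595344 = -0.341039
|D^3_{-1,-1}|² = |d^3_{-1,-1}(β)|² = (-0.341039)² = 0.116307 (the z-rotation phases have unit modulus)

P=0.1163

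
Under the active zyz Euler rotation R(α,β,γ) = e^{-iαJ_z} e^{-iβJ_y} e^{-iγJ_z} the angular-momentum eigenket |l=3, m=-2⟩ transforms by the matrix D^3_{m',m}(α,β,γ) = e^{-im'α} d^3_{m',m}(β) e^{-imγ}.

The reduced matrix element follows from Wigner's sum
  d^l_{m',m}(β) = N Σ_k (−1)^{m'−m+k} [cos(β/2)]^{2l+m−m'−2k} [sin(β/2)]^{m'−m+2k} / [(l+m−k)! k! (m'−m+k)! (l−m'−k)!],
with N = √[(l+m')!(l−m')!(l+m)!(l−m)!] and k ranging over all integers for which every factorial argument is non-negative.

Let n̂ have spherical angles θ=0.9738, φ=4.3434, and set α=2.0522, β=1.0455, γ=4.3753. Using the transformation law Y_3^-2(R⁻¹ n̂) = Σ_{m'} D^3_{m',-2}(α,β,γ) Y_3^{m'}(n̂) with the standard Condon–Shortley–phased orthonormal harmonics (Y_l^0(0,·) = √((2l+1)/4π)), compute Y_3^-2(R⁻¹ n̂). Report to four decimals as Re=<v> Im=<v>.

Need the full column D^3_{m',-2} for m'=−3..3 at α=2.0522, β=1.0455, γ=4.3753.
cos(β/2)=0.866449, sin(β/2)=0.499265
d^3_{-3,-2}: single k=1 term ⇒ +0.597204;  D = -0.415749+0.428725i
d^3_{-2,-2}: k∈[0..1] ⇒ +0.423116 -0.702433 = -0.279317;  D = -0.267763-0.079504i
d^3_{-1,-2}: k∈[0..1] ⇒ -0.770987 +0.511979 = -0.259008;  D = +0.049621+0.254210i
d^3_{0,-2}: k∈[0..1] ⇒ +0.769477 -0.255488 = +0.513988;  D = -0.401538+0.320860i
d^3_{1,-2}: k∈[0..1] ⇒ -0.511979 +0.084996 = -0.426984;  D = -0.390703-0.172239i
d^3_{2,-2}: k∈[0..1] ⇒ +0.233228 -0.015488 = +0.217740;  D = -0.014401-0.217263i
d^3_{3,-2}: single k=0 term ⇒ -0.065838;  D = +0.056211-0.034277i
Y_3^{m'}(θ=0.9738,φ=4.3434) and Σ D·Y over m':
  (-0.4157+0.4287i)·(+0.2111-0.1056i)  (-0.2678-0.0795i)·(-0.2907-0.2644i)  (+0.0496+0.2542i)·(-0.0559+0.1446i)  (-0.4015+0.3209i)·(-0.2979+0.0000i)  (-0.3907-0.1722i)·(+0.0559+0.1446i)  (-0.0144-0.2173i)·(-0.2907+0.2644i)  (+0.0562-0.0343i)·(-0.2111-0.1056i)
Y_3^-2(R⁻¹ n̂) = +0.143608+0.120200i

Re=0.1436 Im=0.1202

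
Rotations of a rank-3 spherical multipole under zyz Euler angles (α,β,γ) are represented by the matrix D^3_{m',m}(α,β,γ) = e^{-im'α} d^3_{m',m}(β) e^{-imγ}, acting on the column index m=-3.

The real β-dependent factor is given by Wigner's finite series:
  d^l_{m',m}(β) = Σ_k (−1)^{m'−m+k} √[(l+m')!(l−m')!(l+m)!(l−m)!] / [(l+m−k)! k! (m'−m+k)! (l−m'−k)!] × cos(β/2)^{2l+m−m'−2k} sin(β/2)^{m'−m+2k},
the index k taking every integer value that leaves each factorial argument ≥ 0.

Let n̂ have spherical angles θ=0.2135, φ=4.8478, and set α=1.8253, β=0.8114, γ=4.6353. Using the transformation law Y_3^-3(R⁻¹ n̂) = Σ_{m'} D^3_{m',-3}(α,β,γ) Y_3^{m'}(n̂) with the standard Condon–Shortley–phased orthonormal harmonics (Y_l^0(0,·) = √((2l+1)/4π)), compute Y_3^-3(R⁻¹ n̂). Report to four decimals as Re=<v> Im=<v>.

Need the full column D^3_{m',-3} for m'=−3..3 at α=1.8253, β=0.8114, γ=4.6353.
cos(β/2)=0.918826, sin(β/2)=0.394662
d^3_{-3,-3}: single k=0 term ⇒ +0.601729;  D = +0.518492+0.305358i
d^3_{-2,-3}: single k=0 term ⇒ -0.633094;  D = -0.173584+0.608832i
d^3_{-1,-3}: single k=0 term ⇒ +0.429962;  D = -0.429846-0.009990i
d^3_{0,-3}: single k=0 term ⇒ -0.213251;  D = -0.048879-0.207574i
d^3_{1,-3}: single k=0 term ⇒ +0.079326;  D = +0.070149-0.037036i
d^3_{2,-3}: single k=0 term ⇒ -0.021549;  D = +0.014535+0.015910i
d^3_{3,-3}: single k=0 term ⇒ +0.003779;  D = -0.002058+0.003169i
Y_3^{m'}(θ=0.2135,φ=4.8478) and Σ D·Y over m':
  (+0.5185+0.3054i)·(-0.0016-0.0036i)  (-0.1736+0.6088i)·(-0.0432+0.0120i)  (-0.4298-0.0100i)·(+0.0349+0.2562i)  (-0.0489-0.2076i)·(+0.6475+0.0000i)  (+0.0701-0.0370i)·(-0.0349+0.2562i)  (+0.0145+0.0159i)·(-0.0432-0.0120i)  (-0.0021+0.0032i)·(+0.0016-0.0036i)
Y_3^-3(R⁻¹ n̂) = -0.036988-0.257216i

Re=-0.0370 Im=-0.2572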